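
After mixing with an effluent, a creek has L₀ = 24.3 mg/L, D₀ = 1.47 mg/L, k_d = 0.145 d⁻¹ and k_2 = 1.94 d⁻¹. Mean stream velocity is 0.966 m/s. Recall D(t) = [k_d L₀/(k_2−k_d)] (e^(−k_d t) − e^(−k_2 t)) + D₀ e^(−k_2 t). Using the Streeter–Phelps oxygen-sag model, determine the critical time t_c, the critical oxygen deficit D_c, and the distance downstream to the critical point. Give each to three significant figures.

t_c ≈ 0.675 d; D_c ≈ 1.65 mg/L; x_c ≈ 56.4 km

At the critical point dD/dt = 0, so k_d L₀ e^(−k_d t) = k_2 D. Substituting D(t) from the Streeter–Phelps equation and solving for t gives
t_c = ln[(k_2/k_d)(1 − D₀(k_2−k_d)/(k_d L₀))] / (k_2−k_d).
Here k_2−k_d = 1.795 d⁻¹ and 1 − D₀(k_2−k_d)/(k_d L₀) = 1 − 1.47×1.795/(0.145×24.3) = 0.2511, so
t_c = ln(13.38 × 0.2511) / 1.795 = 1.212 / 1.795 = 0.6752 d.
L(t_c) = L₀ e^(−k_d t_c) = 24.3 × 0.9067 = 22.03 mg/L, and at the critical point k_2 D_c = k_d L, so D_c = (0.145/1.94) × 22.03 = 1.647 mg/L.
x_c = v t_c = 0.966 m/s × 0.6752 d × 86400 s/d = 56350 m ≈ 56.4 km.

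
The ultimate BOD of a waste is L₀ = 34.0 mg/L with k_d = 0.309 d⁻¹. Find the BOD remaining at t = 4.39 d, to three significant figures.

L ≈ 8.76 mg/L

L_t = L₀ e^(−k_d t) = 34.0 × e^(−0.309×4.39) = 34.0 × 0.2576 = 8.757 mg/L.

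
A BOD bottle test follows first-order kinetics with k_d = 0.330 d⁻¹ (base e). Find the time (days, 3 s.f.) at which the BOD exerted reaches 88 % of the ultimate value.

t ≈ 6.43 d

y/L₀ = 1 − e^(−k_d t) = 0.88 ⇒ e^(−k_d t) = 0.120
t = −ln(0.120) / 0.330 = 2.120 / 0.330 = 6.425 d.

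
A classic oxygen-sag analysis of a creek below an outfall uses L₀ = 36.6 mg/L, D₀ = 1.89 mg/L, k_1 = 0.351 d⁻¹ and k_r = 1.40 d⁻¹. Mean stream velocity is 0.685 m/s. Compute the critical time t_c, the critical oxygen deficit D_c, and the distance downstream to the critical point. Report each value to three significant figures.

t_c ≈ 1.16 d; D_c ≈ 6.11 mg/L; x_c ≈ 68.6 km

With k_r/k_1 = 3.989 and 1 − D₀(k_r−k_1)/(k_1 L₀) = 0.8457,
t_c = ln(3.989 × 0.8457) / (1.40 − 0.351) = ln(3.373) / 1.049 = 1.216/1.049 = 1.159 d.
D_c = (k_1/k_r) L₀ e^(−k_1 t_c) = (0.351/1.40) × 36.6 × e^(−0.351×1.159) = 0.2507 × 36.6 × 0.6658 = 6.109 mg/L.
x_c = v t_c = 0.685 m/s × 1.159 d × 86400 s/d = 68600 m ≈ 68.6 km.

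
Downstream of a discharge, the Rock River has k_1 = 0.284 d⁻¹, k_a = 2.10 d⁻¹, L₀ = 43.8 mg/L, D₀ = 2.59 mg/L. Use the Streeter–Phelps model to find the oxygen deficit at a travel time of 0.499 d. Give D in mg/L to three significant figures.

k_1 L₀/(k_a−k_1) = 0.284×43.8/(2.10−0.284) = 12.44/1.816 = 6.850 mg/L.
e^(−k_1 t) = e^(−0.284×0.4990) = 0.8679; e^(−k_a t) = e^(−2.10×0.4990) = 0.3507.
D = 6.850 × (0.8679 − 0.3507) + 2.59 × 0.3507 = 3.543 + 0.9082 = 4.451 mg/L.

D ≈ 4.45 mg/L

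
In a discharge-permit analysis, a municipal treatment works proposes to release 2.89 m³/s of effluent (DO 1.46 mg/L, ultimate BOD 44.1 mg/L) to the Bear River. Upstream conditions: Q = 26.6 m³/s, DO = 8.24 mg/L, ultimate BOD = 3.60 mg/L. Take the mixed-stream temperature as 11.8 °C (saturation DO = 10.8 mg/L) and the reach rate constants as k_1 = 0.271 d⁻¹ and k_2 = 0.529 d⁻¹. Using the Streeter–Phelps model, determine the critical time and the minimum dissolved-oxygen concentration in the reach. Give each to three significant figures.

t_c ≈ 0.576 d; minimum DO ≈ 7.48 mg/L

Mixed DO = (26.6×8.24 + 2.89×1.46)/(26.6+2.89) = 223.4/29.49 = 7.576 mg/L.
Mixed L₀ = (26.6×3.60 + 2.89×44.1)/(29.49) = 223.2/29.49 = 7.569 mg/L.
Initial deficit D₀ = C_s − DO₀ = 10.8 − 7.576 = 3.224 mg/L.
t_c = (1/0.2580) ln[(0.529/0.271)(1 − 3.224×0.2580/(0.271×7.569))] = 3.876 × ln(1.160) = 0.5764 d.
D_c = (0.271/0.529) × 7.569 × e^(−0.271×0.5764) = 0.5123 × 7.569 × 0.8554 = 3.317 mg/L.
Minimum DO = 10.8 − 3.317 = 7.483 mg/L.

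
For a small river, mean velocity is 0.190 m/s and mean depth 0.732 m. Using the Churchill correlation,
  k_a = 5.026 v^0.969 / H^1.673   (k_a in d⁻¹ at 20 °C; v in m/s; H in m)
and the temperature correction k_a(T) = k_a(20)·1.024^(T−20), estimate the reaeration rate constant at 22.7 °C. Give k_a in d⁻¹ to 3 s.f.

k_a ≈ 1.81 d⁻¹

k_a(20) = 5.026 × 0.190^0.969 / 0.732^1.673 = 5.026 × 0.2000 / 0.5934 = 1.694 d⁻¹.
k_a(22.7) = 1.694 × 1.024^(22.7−20) = 1.694 × 1.066 = 1.806 d⁻¹.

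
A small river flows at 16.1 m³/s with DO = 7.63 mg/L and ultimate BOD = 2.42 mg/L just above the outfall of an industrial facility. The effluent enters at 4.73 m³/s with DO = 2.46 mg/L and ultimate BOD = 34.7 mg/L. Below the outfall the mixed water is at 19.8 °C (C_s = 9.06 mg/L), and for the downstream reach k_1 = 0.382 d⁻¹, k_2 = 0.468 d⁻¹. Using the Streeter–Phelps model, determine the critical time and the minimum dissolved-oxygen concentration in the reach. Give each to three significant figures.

Mixed DO = (16.1×7.63 + 4.73×2.46)/(16.1+4.73) = 134.5/20.83 = 6.456 mg/L.
Mixed L₀ = (16.1×2.42 + 4.73×34.7)/(20.83) = 203.1/20.83 = 9.750 mg/L.
Initial deficit D₀ = C_s − DO₀ = 9.06 − 6.456 = 2.604 mg/L.
t_c = (1/0.08600) ln[(0.468/0.382)(1 − 2.604×0.08600/(0.382×9.750))] = 11.63 × ln(1.151) = 1.640 d.
D_c = (0.382/0.468) × 9.750 × e^(−0.382×1.640) = 0.8162 × 9.750 × 0.5345 = 4.254 mg/L.
Minimum DO = 9.06 − 4.254 = 4.806 mg/L.

t_c ≈ 1.64 d; minimum DO ≈ 4.81 mg/L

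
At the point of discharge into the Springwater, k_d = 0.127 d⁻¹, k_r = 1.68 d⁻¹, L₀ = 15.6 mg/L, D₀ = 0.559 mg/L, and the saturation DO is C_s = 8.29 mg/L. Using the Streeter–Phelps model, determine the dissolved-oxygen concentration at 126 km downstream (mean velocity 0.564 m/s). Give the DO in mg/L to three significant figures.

DO ≈ 7.38 mg/L

Travel time t = x/v = 126 km / (0.564 m/s) = 126000 m / 0.564 m/s = 223400 s = 2.586 d.
k_d L₀/(k_r−k_d) = 0.127×15.6/(1.68−0.127) = 1.981/1.553 = 1.276 mg/L.
e^(−k_d t) = e^(−0.127×2.586) = 0.7201; e^(−k_r t) = e^(−1.68×2.586) = 0.01298.
D = 1.276 × (0.7201 − 0.01298) + 0.559 × 0.01298 = 0.9021 + 0.007259 = 0.9093 mg/L.
DO = C_s − D = 8.29 − 0.9093 = 7.381 mg/L.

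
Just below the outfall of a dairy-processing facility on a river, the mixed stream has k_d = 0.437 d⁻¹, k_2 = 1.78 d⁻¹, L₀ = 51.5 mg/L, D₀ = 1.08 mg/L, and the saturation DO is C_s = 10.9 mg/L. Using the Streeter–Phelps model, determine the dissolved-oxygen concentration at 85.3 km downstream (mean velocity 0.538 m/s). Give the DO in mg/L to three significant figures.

Travel time t = x/v = 85.3 km / (0.538 m/s) = 85300 m / 0.538 m/s = 158600 s = 1.835 d.
k_d L₀/(k_2−k_d) = 0.437×51.5/(1.78−0.437) = 22.51/1.343 = 16.76 mg/L.
e^(−k_d t) = e^(−0.437×1.835) = 0.4485; e^(−k_2 t) = e^(−1.78×1.835) = 0.03814.
D = 16.76 × (0.4485 − 0.03814) + 1.08 × 0.03814 = 6.876 + 0.04119 = 6.917 mg/L.
DO = C_s − D = 10.9 − 6.917 = 3.983 mg/L.

DO ≈ 3.98 mg/L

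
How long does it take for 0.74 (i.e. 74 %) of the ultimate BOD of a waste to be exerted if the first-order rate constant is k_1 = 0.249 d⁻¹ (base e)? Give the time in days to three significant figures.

y/L₀ = 1 − e^(−k_1 t) = 0.74 ⇒ e^(−k_1 t) = 0.260
t = −ln(0.260) / 0.249 = 1.347 / 0.249 = 5.410 d.

t ≈ 5.41 d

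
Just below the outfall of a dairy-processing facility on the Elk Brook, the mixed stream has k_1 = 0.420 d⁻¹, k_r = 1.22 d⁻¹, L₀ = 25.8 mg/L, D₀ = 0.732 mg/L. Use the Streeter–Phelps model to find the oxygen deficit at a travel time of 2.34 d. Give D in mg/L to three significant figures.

k_1 L₀/(k_r−k_1) = 0.420×25.8/(1.22−0.420) = 10.84/0.8000 = 13.54 mg/L.
e^(−k_1 t) = e^(−0.420×2.340) = 0.3743; e^(−k_r t) = e^(−1.22×2.340) = 0.05757.
D = 13.54 × (0.3743 − 0.05757) + 0.732 × 0.05757 = 4.290 + 0.04214 = 4.332 mg/L.

D ≈ 4.33 mg/L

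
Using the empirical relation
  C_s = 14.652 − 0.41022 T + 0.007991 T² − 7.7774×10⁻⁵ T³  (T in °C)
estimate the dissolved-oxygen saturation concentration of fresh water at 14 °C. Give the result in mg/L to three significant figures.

C_s ≈ 10.3 mg/L

C_s = 14.652 − 0.41022×14 + 0.007991×14² − 7.7774×10⁻⁵×14³ = 10.26 mg/L.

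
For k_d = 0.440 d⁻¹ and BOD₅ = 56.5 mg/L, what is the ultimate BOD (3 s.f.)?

L₀ ≈ 63.5 mg/L

BOD₅ = L₀(1 − e^(−5k_d)) ⇒ L₀ = BOD₅ / (1 − e^(−5×0.440))
= 56.5 / (1 − 0.1108) = 56.5 / 0.8892 = 63.54 mg/L.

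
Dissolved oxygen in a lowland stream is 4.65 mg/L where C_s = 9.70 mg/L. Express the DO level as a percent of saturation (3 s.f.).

47.9 % saturation

% saturation = C/C_s × 100 = 4.65/9.70 × 100 = 47.9 %.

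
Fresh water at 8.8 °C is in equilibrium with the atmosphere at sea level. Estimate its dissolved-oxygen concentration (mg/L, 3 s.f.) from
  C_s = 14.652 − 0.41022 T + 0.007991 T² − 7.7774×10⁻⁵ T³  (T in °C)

C_s = 14.652 − 0.41022×8.8 + 0.007991×8.8² − 7.7774×10⁻⁵×8.8³ = 11.61 mg/L.

C_s ≈ 11.6 mg/L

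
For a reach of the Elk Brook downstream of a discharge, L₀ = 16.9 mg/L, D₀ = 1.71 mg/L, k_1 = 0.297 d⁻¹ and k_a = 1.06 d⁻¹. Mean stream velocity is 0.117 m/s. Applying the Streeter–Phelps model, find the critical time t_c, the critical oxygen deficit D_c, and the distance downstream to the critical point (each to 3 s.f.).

t_c = [1/(k_a−k_1)] ln[(k_a/k_1)(1 − D₀(k_a−k_1)/(k_1 L₀))]
= [1/(1.06−0.297)] ln[(1.06/0.297)(1 − 1.71×0.7630/(0.297×16.9))]
= (1/0.7630) ln[3.569 × 0.7401] = 1.311 × ln(2.641) = 1.311 × 0.9713 = 1.273 d.
L(t_c) = L₀ e^(−k_1 t_c) = 16.9 × 0.6852 = 11.58 mg/L, and at the critical point k_a D_c = k_1 L, so D_c = (0.297/1.06) × 11.58 = 3.244 mg/L.
x_c = v t_c = 0.117 m/s × 1.273 d × 86400 s/d = 12870 m ≈ 12.9 km.

t_c ≈ 1.27 d; D_c ≈ 3.24 mg/L; x_c ≈ 12.9 km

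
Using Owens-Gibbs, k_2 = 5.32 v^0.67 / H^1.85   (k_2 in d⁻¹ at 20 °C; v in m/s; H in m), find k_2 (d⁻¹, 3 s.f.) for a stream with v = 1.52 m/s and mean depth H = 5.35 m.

k_2 ≈ 0.316 d⁻¹

k_2 = 5.32 × 1.52^0.67 / 5.35^1.85 = 5.32 × 1.324 / 22.26 = 0.3164 d⁻¹.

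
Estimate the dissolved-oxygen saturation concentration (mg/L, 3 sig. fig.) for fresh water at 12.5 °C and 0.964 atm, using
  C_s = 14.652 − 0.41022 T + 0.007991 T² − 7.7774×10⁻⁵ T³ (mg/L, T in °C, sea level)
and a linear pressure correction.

C_s ≈ 10.2 mg/L

At sea level: C_s = 14.652 − 0.41022×12.5 + 0.007991×12.5² − 7.7774×10⁻⁵×12.5³ = 10.62 mg/L.
Pressure correction: C_s' = 10.62 × 0.964 = 10.24 mg/L.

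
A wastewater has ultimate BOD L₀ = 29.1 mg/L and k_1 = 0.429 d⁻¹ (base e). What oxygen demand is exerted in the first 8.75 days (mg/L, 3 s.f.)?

y ≈ 28.4 mg/L

y_t = L₀(1 − e^(−k_1 t)) = 29.1 × (1 − e^(−0.429×8.75))
= 29.1 × (1 − 0.02343) = 29.1 × 0.9766 = 28.42 mg/L.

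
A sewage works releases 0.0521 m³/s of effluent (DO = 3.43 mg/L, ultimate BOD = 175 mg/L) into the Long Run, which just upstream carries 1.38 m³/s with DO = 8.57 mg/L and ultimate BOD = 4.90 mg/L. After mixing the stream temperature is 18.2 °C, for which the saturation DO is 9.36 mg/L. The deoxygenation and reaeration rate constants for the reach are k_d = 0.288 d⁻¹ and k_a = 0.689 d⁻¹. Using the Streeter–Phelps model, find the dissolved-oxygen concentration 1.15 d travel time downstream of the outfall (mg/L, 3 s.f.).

DO ≈ 6.81 mg/L

Mixed DO = (1.38×8.57 + 0.0521×3.43)/(1.38+0.0521) = 12.01/1.432 = 8.383 mg/L.
Mixed L₀ = (1.38×4.90 + 0.0521×175)/(1.432) = 15.88/1.432 = 11.09 mg/L.
Initial deficit D₀ = C_s − DO₀ = 9.36 − 8.383 = 0.9770 mg/L.
D(1.15) = [0.288×11.09/(0.689−0.288)](e^(−0.288×1.15) − e^(−0.689×1.15)) + 0.9770 e^(−0.689×1.15)
= 7.964 × (0.7181 − 0.4528) + 0.9770 × 0.4528 = 2.555 mg/L.
DO = 9.36 − 2.555 = 6.805 mg/L.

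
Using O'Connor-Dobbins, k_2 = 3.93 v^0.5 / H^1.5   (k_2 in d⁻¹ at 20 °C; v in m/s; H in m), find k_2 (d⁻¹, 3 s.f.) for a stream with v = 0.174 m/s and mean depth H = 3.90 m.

k_2 = 3.93 × 0.174^0.5 / 3.90^1.5 = 3.93 × 0.4171 / 7.702 = 0.2128 d⁻¹.

k_2 ≈ 0.213 d⁻¹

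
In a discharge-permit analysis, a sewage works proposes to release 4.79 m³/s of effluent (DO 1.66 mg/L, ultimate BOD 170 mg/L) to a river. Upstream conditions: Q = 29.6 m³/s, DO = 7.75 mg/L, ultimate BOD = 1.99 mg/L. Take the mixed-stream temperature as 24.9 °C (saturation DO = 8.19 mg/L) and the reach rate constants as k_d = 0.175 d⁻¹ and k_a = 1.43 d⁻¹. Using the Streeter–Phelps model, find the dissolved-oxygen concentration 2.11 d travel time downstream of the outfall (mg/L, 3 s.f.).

Mixed DO = (29.6×7.75 + 4.79×1.66)/(29.6+4.79) = 237.4/34.39 = 6.902 mg/L.
Mixed L₀ = (29.6×1.99 + 4.79×170)/(34.39) = 873.2/34.39 = 25.39 mg/L.
Initial deficit D₀ = C_s − DO₀ = 8.19 − 6.902 = 1.288 mg/L.
D(2.11) = [0.175×25.39/(1.43−0.175)](e^(−0.175×2.11) − e^(−1.43×2.11)) + 1.288 e^(−1.43×2.11)
= 3.541 × (0.6913 − 0.04893) + 1.288 × 0.04893 = 2.337 mg/L.
DO = 8.19 − 2.337 = 5.853 mg/L.

DO ≈ 5.85 mg/L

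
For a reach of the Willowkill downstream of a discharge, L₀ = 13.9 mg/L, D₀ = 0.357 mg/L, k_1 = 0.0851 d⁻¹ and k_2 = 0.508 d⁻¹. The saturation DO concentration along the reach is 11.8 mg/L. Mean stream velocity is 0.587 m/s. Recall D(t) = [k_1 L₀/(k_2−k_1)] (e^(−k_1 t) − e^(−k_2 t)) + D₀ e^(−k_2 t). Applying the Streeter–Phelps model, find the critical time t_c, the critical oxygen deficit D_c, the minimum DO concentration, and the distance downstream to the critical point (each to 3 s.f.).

t_c = [1/(k_2−k_1)] ln[(k_2/k_1)(1 − D₀(k_2−k_1)/(k_1 L₀))]
= [1/(0.508−0.0851)] ln[(0.508/0.0851)(1 − 0.357×0.4229/(0.0851×13.9))]
= (1/0.4229) ln[5.969 × 0.8724] = 2.365 × ln(5.208) = 2.365 × 1.650 = 3.902 d.
L(t_c) = L₀ e^(−k_1 t_c) = 13.9 × 0.7175 = 9.973 mg/L, and at the critical point k_2 D_c = k_1 L, so D_c = (0.0851/0.508) × 9.973 = 1.671 mg/L.
Minimum DO = C_s − D_c = 11.8 − 1.671 = 10.13 mg/L.
x_c = v t_c = 0.587 m/s × 3.902 d × 86400 s/d = 197900 m ≈ 198 km.

t_c ≈ 3.90 d; D_c ≈ 1.67 mg/L; min DO ≈ 10.1 mg/L; x_c ≈ 198 km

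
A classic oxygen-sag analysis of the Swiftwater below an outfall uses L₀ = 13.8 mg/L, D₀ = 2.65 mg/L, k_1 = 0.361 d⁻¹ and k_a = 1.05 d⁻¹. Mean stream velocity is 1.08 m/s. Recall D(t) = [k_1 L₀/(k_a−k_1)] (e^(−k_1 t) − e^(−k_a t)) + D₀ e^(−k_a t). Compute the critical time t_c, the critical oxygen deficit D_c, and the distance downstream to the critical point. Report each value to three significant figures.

t_c ≈ 0.887 d; D_c ≈ 3.44 mg/L; x_c ≈ 82.8 km

At the critical point dD/dt = 0, so k_1 L₀ e^(−k_1 t) = k_a D. Substituting D(t) from the Streeter–Phelps equation and solving for t gives
t_c = ln[(k_a/k_1)(1 − D₀(k_a−k_1)/(k_1 L₀))] / (k_a−k_1).
Here k_a−k_1 = 0.6890 d⁻¹ and 1 − D₀(k_a−k_1)/(k_1 L₀) = 1 − 2.65×0.6890/(0.361×13.8) = 0.6335, so
t_c = ln(2.909 × 0.6335) / 0.6890 = 0.6112 / 0.6890 = 0.8870 d.
D_c = (k_1/k_a) L₀ e^(−k_1 t_c) = (0.361/1.05) × 13.8 × e^(−0.361×0.8870) = 0.3438 × 13.8 × 0.7260 = 3.445 mg/L.
x_c = v t_c = 1.08 m/s × 0.8870 d × 86400 s/d = 82770 m ≈ 82.8 km.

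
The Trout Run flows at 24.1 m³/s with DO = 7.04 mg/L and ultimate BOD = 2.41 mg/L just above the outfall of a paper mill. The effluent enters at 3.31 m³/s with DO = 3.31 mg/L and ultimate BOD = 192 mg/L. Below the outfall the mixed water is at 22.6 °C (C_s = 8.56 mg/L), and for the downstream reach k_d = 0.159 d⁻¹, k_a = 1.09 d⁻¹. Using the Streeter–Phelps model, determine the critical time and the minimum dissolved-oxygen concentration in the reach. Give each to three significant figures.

t_c ≈ 1.41 d; minimum DO ≈ 5.61 mg/L

Mixed DO = (24.1×7.04 + 3.31×3.31)/(24.1+3.31) = 180.6/27.41 = 6.590 mg/L.
Mixed L₀ = (24.1×2.41 + 3.31×192)/(27.41) = 693.6/27.41 = 25.30 mg/L.
Initial deficit D₀ = C_s − DO₀ = 8.56 − 6.590 = 1.970 mg/L.
t_c = (1/0.9310) ln[(1.09/0.159)(1 − 1.970×0.9310/(0.159×25.30))] = 1.074 × ln(3.730) = 1.414 d.
D_c = (0.159/1.09) × 25.30 × e^(−0.159×1.414) = 0.1459 × 25.30 × 0.7987 = 2.948 mg/L.
Minimum DO = 8.56 − 2.948 = 5.612 mg/L.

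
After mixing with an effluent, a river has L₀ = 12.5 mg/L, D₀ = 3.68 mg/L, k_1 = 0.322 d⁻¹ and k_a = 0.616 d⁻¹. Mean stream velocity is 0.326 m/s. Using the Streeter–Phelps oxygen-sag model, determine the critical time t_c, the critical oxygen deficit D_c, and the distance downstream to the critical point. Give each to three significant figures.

t_c ≈ 1.14 d; D_c ≈ 4.52 mg/L; x_c ≈ 32.2 km

At the critical point dD/dt = 0, so k_1 L₀ e^(−k_1 t) = k_a D. Substituting D(t) from the Streeter–Phelps equation and solving for t gives
t_c = ln[(k_a/k_1)(1 − D₀(k_a−k_1)/(k_1 L₀))] / (k_a−k_1).
Here k_a−k_1 = 0.2940 d⁻¹ and 1 − D₀(k_a−k_1)/(k_1 L₀) = 1 − 3.68×0.2940/(0.322×12.5) = 0.7312, so
t_c = ln(1.913 × 0.7312) / 0.2940 = 0.3356 / 0.2940 = 1.142 d.
L(t_c) = L₀ e^(−k_1 t_c) = 12.5 × 0.6924 = 8.655 mg/L, and at the critical point k_a D_c = k_1 L, so D_c = (0.322/0.616) × 8.655 = 4.524 mg/L.
x_c = v t_c = 0.326 m/s × 1.142 d × 86400 s/d = 32150 m ≈ 32.2 km.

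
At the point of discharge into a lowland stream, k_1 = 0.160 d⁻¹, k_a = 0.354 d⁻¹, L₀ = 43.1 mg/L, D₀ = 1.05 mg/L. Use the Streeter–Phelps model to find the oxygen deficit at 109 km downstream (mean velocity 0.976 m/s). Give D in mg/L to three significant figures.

Travel time t = x/v = 109 km / (0.976 m/s) = 109000 m / 0.976 m/s = 111700 s = 1.293 d.
k_1 L₀/(k_a−k_1) = 0.160×43.1/(0.354−0.160) = 6.896/0.1940 = 35.55 mg/L.
e^(−k_1 t) = e^(−0.160×1.293) = 0.8132; e^(−k_a t) = e^(−0.354×1.293) = 0.6328.
D = 35.55 × (0.8132 − 0.6328) + 1.05 × 0.6328 = 6.411 + 0.6645 = 7.075 mg/L.

D ≈ 7.08 mg/L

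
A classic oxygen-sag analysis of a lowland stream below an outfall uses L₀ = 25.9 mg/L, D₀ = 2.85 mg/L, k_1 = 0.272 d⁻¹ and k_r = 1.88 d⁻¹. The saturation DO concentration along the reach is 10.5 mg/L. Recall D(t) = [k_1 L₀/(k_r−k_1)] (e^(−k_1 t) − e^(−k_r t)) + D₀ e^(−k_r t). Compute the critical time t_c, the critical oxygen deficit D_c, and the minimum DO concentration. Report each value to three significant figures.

t_c ≈ 0.548 d; D_c ≈ 3.23 mg/L; min DO ≈ 7.27 mg/L

At the critical point dD/dt = 0, so k_1 L₀ e^(−k_1 t) = k_r D. Substituting D(t) from the Streeter–Phelps equation and solving for t gives
t_c = ln[(k_r/k_1)(1 − D₀(k_r−k_1)/(k_1 L₀))] / (k_r−k_1).
Here k_r−k_1 = 1.608 d⁻¹ and 1 − D₀(k_r−k_1)/(k_1 L₀) = 1 − 2.85×1.608/(0.272×25.9) = 0.3495, so
t_c = ln(6.912 × 0.3495) / 1.608 = 0.8819 / 1.608 = 0.5485 d.
D_c = (k_1/k_r) L₀ e^(−k_1 t_c) = (0.272/1.88) × 25.9 × e^(−0.272×0.5485) = 0.1447 × 25.9 × 0.8614 = 3.228 mg/L.
Minimum DO = C_s − D_c = 10.5 − 3.228 = 7.272 mg/L.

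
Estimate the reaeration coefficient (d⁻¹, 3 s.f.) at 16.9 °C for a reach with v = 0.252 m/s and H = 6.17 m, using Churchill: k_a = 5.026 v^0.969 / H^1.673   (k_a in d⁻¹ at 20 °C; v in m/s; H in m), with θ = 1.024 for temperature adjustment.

k_a(20) = 5.026 × 0.252^0.969 / 6.17^1.673 = 5.026 × 0.2630 / 21.00 = 0.06296 d⁻¹.
k_a(16.9) = 0.06296 × 1.024^(16.9−20) = 0.06296 × 0.9291 = 0.05849 d⁻¹.

k_a ≈ 0.0585 d⁻¹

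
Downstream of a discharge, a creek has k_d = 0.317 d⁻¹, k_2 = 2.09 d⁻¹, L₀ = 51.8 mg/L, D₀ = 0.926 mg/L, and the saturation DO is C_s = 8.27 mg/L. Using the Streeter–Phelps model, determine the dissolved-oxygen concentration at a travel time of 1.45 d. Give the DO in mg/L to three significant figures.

DO ≈ 2.82 mg/L

k_d L₀/(k_2−k_d) = 0.317×51.8/(2.09−0.317) = 16.42/1.773 = 9.261 mg/L.
e^(−k_d t) = e^(−0.317×1.450) = 0.6315; e^(−k_2 t) = e^(−2.09×1.450) = 0.04829.
D = 9.261 × (0.6315 − 0.04829) + 0.926 × 0.04829 = 5.401 + 0.04472 = 5.446 mg/L.
DO = C_s − D = 8.27 − 5.446 = 2.824 mg/L.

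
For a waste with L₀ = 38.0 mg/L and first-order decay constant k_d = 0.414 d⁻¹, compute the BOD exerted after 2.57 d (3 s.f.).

y ≈ 24.9 mg/L

y_t = L₀(1 − e^(−k_d t)) = 38.0 × (1 − e^(−0.414×2.57))
= 38.0 × (1 − 0.3451) = 38.0 × 0.6549 = 24.89 mg/L.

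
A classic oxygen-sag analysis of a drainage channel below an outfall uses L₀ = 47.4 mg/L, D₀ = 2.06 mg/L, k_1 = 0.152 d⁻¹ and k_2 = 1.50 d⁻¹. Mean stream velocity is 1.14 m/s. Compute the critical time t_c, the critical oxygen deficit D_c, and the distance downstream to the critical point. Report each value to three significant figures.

t_c ≈ 1.34 d; D_c ≈ 3.92 mg/L; x_c ≈ 132 km

At the critical point dD/dt = 0, so k_1 L₀ e^(−k_1 t) = k_2 D. Substituting D(t) from the Streeter–Phelps equation and solving for t gives
t_c = ln[(k_2/k_1)(1 − D₀(k_2−k_1)/(k_1 L₀))] / (k_2−k_1).
Here k_2−k_1 = 1.348 d⁻¹ and 1 − D₀(k_2−k_1)/(k_1 L₀) = 1 − 2.06×1.348/(0.152×47.4) = 0.6146, so
t_c = ln(9.868 × 0.6146) / 1.348 = 1.803 / 1.348 = 1.337 d.
L(t_c) = L₀ e^(−k_1 t_c) = 47.4 × 0.8161 = 38.68 mg/L, and at the critical point k_2 D_c = k_1 L, so D_c = (0.152/1.50) × 38.68 = 3.920 mg/L.
x_c = v t_c = 1.14 m/s × 1.337 d × 86400 s/d = 131700 m ≈ 132 km.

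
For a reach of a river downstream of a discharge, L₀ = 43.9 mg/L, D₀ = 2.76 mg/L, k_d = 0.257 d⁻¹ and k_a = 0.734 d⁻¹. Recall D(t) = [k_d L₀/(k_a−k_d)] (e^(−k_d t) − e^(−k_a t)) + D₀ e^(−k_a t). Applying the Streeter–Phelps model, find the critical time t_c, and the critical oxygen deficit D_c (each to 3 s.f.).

t_c ≈ 1.94 d; D_c ≈ 9.34 mg/L

t_c = [1/(k_a−k_d)] ln[(k_a/k_d)(1 − D₀(k_a−k_d)/(k_d L₀))]
= [1/(0.734−0.257)] ln[(0.734/0.257)(1 − 2.76×0.4770/(0.257×43.9))]
= (1/0.4770) ln[2.856 × 0.8833] = 2.096 × ln(2.523) = 2.096 × 0.9254 = 1.940 d.
L(t_c) = L₀ e^(−k_d t_c) = 43.9 × 0.6074 = 26.66 mg/L, and at the critical point k_a D_c = k_d L, so D_c = (0.257/0.734) × 26.66 = 9.336 mg/L.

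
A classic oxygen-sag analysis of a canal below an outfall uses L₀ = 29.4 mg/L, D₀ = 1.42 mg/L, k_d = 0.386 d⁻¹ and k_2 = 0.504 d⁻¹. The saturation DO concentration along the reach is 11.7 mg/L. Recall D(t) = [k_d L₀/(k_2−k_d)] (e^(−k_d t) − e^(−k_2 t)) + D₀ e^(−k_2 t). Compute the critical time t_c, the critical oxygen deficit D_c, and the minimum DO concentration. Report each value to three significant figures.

t_c = [1/(k_2−k_d)] ln[(k_2/k_d)(1 − D₀(k_2−k_d)/(k_d L₀))]
= [1/(0.504−0.386)] ln[(0.504/0.386)(1 − 1.42×0.1180/(0.386×29.4))]
= (1/0.1180) ln[1.306 × 0.9852] = 8.475 × ln(1.286) = 8.475 × 0.2519 = 2.134 d.
D_c = (k_d/k_2) L₀ e^(−k_d t_c) = (0.386/0.504) × 29.4 × e^(−0.386×2.134) = 0.7659 × 29.4 × 0.4387 = 9.879 mg/L.
Minimum DO = C_s − D_c = 11.7 − 9.879 = 1.821 mg/L.

t_c ≈ 2.13 d; D_c ≈ 9.88 mg/L; min DO ≈ 1.82 mg/L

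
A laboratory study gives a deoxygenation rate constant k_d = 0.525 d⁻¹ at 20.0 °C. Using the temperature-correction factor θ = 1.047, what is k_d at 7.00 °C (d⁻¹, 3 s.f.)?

k_d(T₂) = k_d(T₁) · θ^(T₂−T₁) = 0.525 × 1.047^(7.00−20.0)
= 0.525 × 1.047^-13.0 = 0.525 × 0.5504 = 0.2890 d⁻¹.

k_d ≈ 0.289 d⁻¹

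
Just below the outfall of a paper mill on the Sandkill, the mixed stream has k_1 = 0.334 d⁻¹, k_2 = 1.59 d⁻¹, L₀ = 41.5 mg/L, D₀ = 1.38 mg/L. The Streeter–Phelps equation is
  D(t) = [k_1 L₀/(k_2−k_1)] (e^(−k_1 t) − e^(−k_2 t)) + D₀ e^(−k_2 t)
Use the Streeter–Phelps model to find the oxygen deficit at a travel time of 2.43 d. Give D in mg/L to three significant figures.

D ≈ 4.70 mg/L

k_1 L₀/(k_2−k_1) = 0.334×41.5/(1.59−0.334) = 13.86/1.256 = 11.04 mg/L.
e^(−k_1 t) = e^(−0.334×2.430) = 0.4441; e^(−k_2 t) = e^(−1.59×2.430) = 0.02099.
D = 11.04 × (0.4441 − 0.02099) + 1.38 × 0.02099 = 4.670 + 0.02897 = 4.699 mg/L.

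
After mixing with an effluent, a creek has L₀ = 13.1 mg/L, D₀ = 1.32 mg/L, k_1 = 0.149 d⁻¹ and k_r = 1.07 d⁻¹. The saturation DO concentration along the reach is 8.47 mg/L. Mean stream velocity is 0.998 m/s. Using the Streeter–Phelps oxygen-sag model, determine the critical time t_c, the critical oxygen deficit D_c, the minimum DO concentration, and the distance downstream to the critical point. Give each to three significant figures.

t_c = [1/(k_r−k_1)] ln[(k_r/k_1)(1 − D₀(k_r−k_1)/(k_1 L₀))]
= [1/(1.07−0.149)] ln[(1.07/0.149)(1 − 1.32×0.9210/(0.149×13.1))]
= (1/0.9210) ln[7.181 × 0.3772] = 1.086 × ln(2.708) = 1.086 × 0.9964 = 1.082 d.
L(t_c) = L₀ e^(−k_1 t_c) = 13.1 × 0.8511 = 11.15 mg/L, and at the critical point k_r D_c = k_1 L, so D_c = (0.149/1.07) × 11.15 = 1.553 mg/L.
Minimum DO = C_s − D_c = 8.47 − 1.553 = 6.917 mg/L.
x_c = v t_c = 0.998 m/s × 1.082 d × 86400 s/d = 93280 m ≈ 93.3 km.

t_c ≈ 1.08 d; D_c ≈ 1.55 mg/L; min DO ≈ 6.92 mg/L; x_c ≈ 93.3 km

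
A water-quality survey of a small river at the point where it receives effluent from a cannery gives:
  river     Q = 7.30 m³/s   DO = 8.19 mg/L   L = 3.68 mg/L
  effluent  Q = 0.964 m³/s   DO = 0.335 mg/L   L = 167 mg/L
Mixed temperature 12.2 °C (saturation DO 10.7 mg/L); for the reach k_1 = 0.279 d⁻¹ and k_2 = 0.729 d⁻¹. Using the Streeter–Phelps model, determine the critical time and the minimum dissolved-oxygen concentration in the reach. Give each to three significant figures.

t_c ≈ 1.52 d; minimum DO ≈ 5.00 mg/L

Mixed DO = (7.30×8.19 + 0.964×0.335)/(7.30+0.964) = 60.11/8.264 = 7.274 mg/L.
Mixed L₀ = (7.30×3.68 + 0.964×167)/(8.264) = 187.9/8.264 = 22.73 mg/L.
Initial deficit D₀ = C_s − DO₀ = 10.7 − 7.274 = 3.426 mg/L.
t_c = (1/0.4500) ln[(0.729/0.279)(1 − 3.426×0.4500/(0.279×22.73))] = 2.222 × ln(1.978) = 1.515 d.
D_c = (0.279/0.729) × 22.73 × e^(−0.279×1.515) = 0.3827 × 22.73 × 0.6552 = 5.700 mg/L.
Minimum DO = 10.7 − 5.700 = 5.000 mg/L.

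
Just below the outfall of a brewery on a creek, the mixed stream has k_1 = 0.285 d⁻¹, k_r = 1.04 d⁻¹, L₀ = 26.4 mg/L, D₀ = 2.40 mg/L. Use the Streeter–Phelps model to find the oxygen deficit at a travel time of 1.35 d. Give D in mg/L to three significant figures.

k_1 L₀/(k_r−k_1) = 0.285×26.4/(1.04−0.285) = 7.524/0.7550 = 9.966 mg/L.
e^(−k_1 t) = e^(−0.285×1.350) = 0.6806; e^(−k_r t) = e^(−1.04×1.350) = 0.2456.
D = 9.966 × (0.6806 − 0.2456) + 2.40 × 0.2456 = 4.335 + 0.5895 = 4.925 mg/L.

D ≈ 4.92 mg/L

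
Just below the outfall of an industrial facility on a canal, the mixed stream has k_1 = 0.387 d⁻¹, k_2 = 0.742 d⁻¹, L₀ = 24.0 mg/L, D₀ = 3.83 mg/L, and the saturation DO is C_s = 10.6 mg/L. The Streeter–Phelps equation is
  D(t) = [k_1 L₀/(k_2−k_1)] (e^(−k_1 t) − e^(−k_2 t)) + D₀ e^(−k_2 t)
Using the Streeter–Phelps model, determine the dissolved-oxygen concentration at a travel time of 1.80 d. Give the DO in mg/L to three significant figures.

k_1 L₀/(k_2−k_1) = 0.387×24.0/(0.742−0.387) = 9.288/0.3550 = 26.16 mg/L.
e^(−k_1 t) = e^(−0.387×1.800) = 0.4983; e^(−k_2 t) = e^(−0.742×1.800) = 0.2630.
D = 26.16 × (0.4983 − 0.2630) + 3.83 × 0.2630 = 6.156 + 1.007 = 7.163 mg/L.
DO = C_s − D = 10.6 − 7.163 = 3.437 mg/L.

DO ≈ 3.44 mg/L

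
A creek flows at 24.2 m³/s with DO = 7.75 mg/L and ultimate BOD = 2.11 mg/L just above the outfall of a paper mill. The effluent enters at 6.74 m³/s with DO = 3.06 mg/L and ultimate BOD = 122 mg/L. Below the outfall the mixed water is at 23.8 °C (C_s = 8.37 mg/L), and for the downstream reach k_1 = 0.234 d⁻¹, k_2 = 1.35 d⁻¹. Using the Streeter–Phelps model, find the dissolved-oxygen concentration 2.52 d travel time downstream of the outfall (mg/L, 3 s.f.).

Mixed DO = (24.2×7.75 + 6.74×3.06)/(24.2+6.74) = 208.2/30.94 = 6.728 mg/L.
Mixed L₀ = (24.2×2.11 + 6.74×122)/(30.94) = 873.3/30.94 = 28.23 mg/L.
Initial deficit D₀ = C_s − DO₀ = 8.37 − 6.728 = 1.642 mg/L.
D(2.52) = [0.234×28.23/(1.35−0.234)](e^(−0.234×2.52) − e^(−1.35×2.52)) + 1.642 e^(−1.35×2.52)
= 5.919 × (0.5545 − 0.03331) + 1.642 × 0.03331 = 3.139 mg/L.
DO = 8.37 − 3.139 = 5.231 mg/L.

DO ≈ 5.23 mg/L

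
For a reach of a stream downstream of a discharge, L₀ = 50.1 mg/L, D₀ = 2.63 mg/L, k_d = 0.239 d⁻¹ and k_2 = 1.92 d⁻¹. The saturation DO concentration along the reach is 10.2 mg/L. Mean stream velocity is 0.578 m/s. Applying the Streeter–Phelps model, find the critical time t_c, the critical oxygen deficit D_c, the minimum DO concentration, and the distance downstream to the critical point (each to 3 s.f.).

t_c = [1/(k_2−k_d)] ln[(k_2/k_d)(1 − D₀(k_2−k_d)/(k_d L₀))]
= [1/(1.92−0.239)] ln[(1.92/0.239)(1 − 2.63×1.681/(0.239×50.1))]
= (1/1.681) ln[8.033 × 0.6308] = 0.5949 × ln(5.067) = 0.5949 × 1.623 = 0.9654 d.
L(t_c) = L₀ e^(−k_d t_c) = 50.1 × 0.7940 = 39.78 mg/L, and at the critical point k_2 D_c = k_d L, so D_c = (0.239/1.92) × 39.78 = 4.951 mg/L.
Minimum DO = C_s − D_c = 10.2 − 4.951 = 5.249 mg/L.
x_c = v t_c = 0.578 m/s × 0.9654 d × 86400 s/d = 48210 m ≈ 48.2 km.

t_c ≈ 0.965 d; D_c ≈ 4.95 mg/L; min DO ≈ 5.25 mg/L; x_c ≈ 48.2 km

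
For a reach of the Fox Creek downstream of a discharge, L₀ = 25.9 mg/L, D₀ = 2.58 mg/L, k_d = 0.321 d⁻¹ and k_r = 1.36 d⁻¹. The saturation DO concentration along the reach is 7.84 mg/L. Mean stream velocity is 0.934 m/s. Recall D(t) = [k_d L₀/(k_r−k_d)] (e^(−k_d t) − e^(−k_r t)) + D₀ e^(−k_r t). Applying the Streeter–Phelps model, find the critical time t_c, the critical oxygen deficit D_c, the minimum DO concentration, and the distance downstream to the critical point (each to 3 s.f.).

t_c ≈ 1.01 d; D_c ≈ 4.41 mg/L; min DO ≈ 3.43 mg/L; x_c ≈ 81.9 km

With k_r/k_d = 4.237 and 1 − D₀(k_r−k_d)/(k_d L₀) = 0.6776,
t_c = ln(4.237 × 0.6776) / (1.36 − 0.321) = ln(2.871) / 1.039 = 1.055/1.039 = 1.015 d.
L(t_c) = L₀ e^(−k_d t_c) = 25.9 × 0.7219 = 18.70 mg/L, and at the critical point k_r D_c = k_d L, so D_c = (0.321/1.36) × 18.70 = 4.413 mg/L.
Minimum DO = C_s − D_c = 7.84 − 4.413 = 3.427 mg/L.
x_c = v t_c = 0.934 m/s × 1.015 d × 86400 s/d = 81910 m ≈ 81.9 km.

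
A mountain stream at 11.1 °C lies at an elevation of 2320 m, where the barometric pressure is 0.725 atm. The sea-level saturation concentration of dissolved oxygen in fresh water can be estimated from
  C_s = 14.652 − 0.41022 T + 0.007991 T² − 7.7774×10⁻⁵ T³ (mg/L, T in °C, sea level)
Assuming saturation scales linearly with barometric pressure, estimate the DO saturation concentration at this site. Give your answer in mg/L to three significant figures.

At sea level: C_s = 14.652 − 0.41022×11.1 + 0.007991×11.1² − 7.7774×10⁻⁵×11.1³ = 10.98 mg/L.
Pressure correction: C_s' = 10.98 × 0.725 = 7.958 mg/L.

C_s ≈ 7.96 mg/L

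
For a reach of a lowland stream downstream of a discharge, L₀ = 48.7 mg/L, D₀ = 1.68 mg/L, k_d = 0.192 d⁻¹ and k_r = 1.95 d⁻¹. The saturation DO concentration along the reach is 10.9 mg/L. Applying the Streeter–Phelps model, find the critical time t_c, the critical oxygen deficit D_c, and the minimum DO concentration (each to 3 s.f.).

t_c ≈ 1.10 d; D_c ≈ 3.88 mg/L; min DO ≈ 7.02 mg/L

With k_r/k_d = 10.16 and 1 − D₀(k_r−k_d)/(k_d L₀) = 0.6841,
t_c = ln(10.16 × 0.6841) / (1.95 − 0.192) = ln(6.948) / 1.758 = 1.938/1.758 = 1.103 d.
L(t_c) = L₀ e^(−k_d t_c) = 48.7 × 0.8092 = 39.41 mg/L, and at the critical point k_r D_c = k_d L, so D_c = (0.192/1.95) × 39.41 = 3.880 mg/L.
Minimum DO = C_s − D_c = 10.9 − 3.880 = 7.020 mg/L.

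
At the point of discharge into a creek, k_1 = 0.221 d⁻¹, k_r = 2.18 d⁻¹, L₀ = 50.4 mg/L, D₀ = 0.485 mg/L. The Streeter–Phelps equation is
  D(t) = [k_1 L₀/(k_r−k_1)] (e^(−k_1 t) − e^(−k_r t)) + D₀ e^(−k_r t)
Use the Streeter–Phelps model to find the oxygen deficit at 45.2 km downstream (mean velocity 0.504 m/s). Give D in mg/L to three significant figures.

Travel time t = x/v = 45.2 km / (0.504 m/s) = 45200 m / 0.504 m/s = 89680 s = 1.038 d.
k_1 L₀/(k_r−k_1) = 0.221×50.4/(2.18−0.221) = 11.14/1.959 = 5.686 mg/L.
e^(−k_1 t) = e^(−0.221×1.038) = 0.7950; e^(−k_r t) = e^(−2.18×1.038) = 0.1041.
D = 5.686 × (0.7950 − 0.1041) + 0.485 × 0.1041 = 3.929 + 0.05047 = 3.979 mg/L.

D ≈ 3.98 mg/L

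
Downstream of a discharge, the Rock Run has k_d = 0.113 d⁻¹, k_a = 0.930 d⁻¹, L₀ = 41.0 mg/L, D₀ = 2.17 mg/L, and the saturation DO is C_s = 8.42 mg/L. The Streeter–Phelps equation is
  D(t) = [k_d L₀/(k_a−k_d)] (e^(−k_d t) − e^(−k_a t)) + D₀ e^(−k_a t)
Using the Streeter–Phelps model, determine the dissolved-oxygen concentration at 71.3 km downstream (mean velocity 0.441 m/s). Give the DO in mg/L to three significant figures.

DO ≈ 4.44 mg/L

Travel time t = x/v = 71.3 km / (0.441 m/s) = 71300 m / 0.441 m/s = 161700 s = 1.871 d.
k_d L₀/(k_a−k_d) = 0.113×41.0/(0.930−0.113) = 4.633/0.8170 = 5.671 mg/L.
e^(−k_d t) = e^(−0.113×1.871) = 0.8094; e^(−k_a t) = e^(−0.930×1.871) = 0.1755.
D = 5.671 × (0.8094 − 0.1755) + 2.17 × 0.1755 = 3.595 + 0.3808 = 3.976 mg/L.
DO = C_s − D = 8.42 − 3.976 = 4.444 mg/L.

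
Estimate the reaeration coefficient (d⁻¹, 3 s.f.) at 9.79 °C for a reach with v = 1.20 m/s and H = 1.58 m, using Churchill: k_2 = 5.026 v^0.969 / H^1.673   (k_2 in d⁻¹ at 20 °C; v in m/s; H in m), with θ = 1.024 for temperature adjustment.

k_2 ≈ 2.19 d⁻¹

k_2(20) = 5.026 × 1.20^0.969 / 1.58^1.673 = 5.026 × 1.193 / 2.150 = 2.790 d⁻¹.
k_2(9.79) = 2.790 × 1.024^(9.79−20) = 2.790 × 0.7849 = 2.190 d⁻¹.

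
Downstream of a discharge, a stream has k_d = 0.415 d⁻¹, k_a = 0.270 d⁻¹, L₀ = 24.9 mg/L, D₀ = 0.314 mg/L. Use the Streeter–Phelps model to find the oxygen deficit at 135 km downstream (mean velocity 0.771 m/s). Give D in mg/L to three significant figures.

Travel time t = x/v = 135 km / (0.771 m/s) = 135000 m / 0.771 m/s = 175100 s = 2.027 d.
k_d L₀/(k_a−k_d) = 0.415×24.9/(0.270−0.415) = 10.33/-0.1450 = -71.27 mg/L.
e^(−k_d t) = e^(−0.415×2.027) = 0.4313; e^(−k_a t) = e^(−0.270×2.027) = 0.5786.
D = -71.27 × (0.4313 − 0.5786) + 0.314 × 0.5786 = 10.50 + 0.1817 = 10.68 mg/L.

D ≈ 10.7 mg/L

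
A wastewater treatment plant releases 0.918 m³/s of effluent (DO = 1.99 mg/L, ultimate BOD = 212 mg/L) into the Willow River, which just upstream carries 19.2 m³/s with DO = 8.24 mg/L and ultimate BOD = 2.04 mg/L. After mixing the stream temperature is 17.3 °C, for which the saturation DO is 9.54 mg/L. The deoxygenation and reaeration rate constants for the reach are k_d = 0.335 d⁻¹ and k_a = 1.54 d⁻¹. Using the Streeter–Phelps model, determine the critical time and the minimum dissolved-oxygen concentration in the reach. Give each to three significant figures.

Mixed DO = (19.2×8.24 + 0.918×1.99)/(19.2+0.918) = 160.0/20.12 = 7.955 mg/L.
Mixed L₀ = (19.2×2.04 + 0.918×212)/(20.12) = 233.8/20.12 = 11.62 mg/L.
Initial deficit D₀ = C_s − DO₀ = 9.54 − 7.955 = 1.585 mg/L.
t_c = (1/1.205) ln[(1.54/0.335)(1 − 1.585×1.205/(0.335×11.62))] = 0.8299 × ln(2.341) = 0.7060 d.
D_c = (0.335/1.54) × 11.62 × e^(−0.335×0.7060) = 0.2175 × 11.62 × 0.7894 = 1.995 mg/L.
Minimum DO = 9.54 − 1.995 = 7.545 mg/L.

t_c ≈ 0.706 d; minimum DO ≈ 7.54 mg/L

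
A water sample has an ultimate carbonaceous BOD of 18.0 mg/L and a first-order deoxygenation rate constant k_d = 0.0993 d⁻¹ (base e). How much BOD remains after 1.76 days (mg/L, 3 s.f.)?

L ≈ 15.1 mg/L

L_t = L₀ e^(−k_d t) = 18.0 × e^(−0.0993×1.76) = 18.0 × 0.8397 = 15.11 mg/L.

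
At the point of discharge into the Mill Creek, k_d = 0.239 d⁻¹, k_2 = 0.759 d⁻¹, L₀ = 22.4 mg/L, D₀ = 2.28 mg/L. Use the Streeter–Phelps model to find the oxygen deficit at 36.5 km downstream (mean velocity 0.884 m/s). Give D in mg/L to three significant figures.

Travel time t = x/v = 36.5 km / (0.884 m/s) = 36500 m / 0.884 m/s = 41290 s = 0.4779 d.
k_d L₀/(k_2−k_d) = 0.239×22.4/(0.759−0.239) = 5.354/0.5200 = 10.30 mg/L.
e^(−k_d t) = e^(−0.239×0.4779) = 0.8921; e^(−k_2 t) = e^(−0.759×0.4779) = 0.6958.
D = 10.30 × (0.8921 − 0.6958) + 2.28 × 0.6958 = 2.021 + 1.586 = 3.607 mg/L.

D ≈ 3.61 mg/L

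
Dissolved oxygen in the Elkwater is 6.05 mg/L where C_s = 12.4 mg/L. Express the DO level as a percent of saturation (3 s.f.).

48.8 % saturation

% saturation = C/C_s × 100 = 6.05/12.4 × 100 = 48.8 %.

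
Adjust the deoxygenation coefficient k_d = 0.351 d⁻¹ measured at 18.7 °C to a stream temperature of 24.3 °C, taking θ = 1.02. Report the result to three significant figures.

k_d ≈ 0.392 d⁻¹

k_d(T₂) = k_d(T₁) · θ^(T₂−T₁) = 0.351 × 1.02^(24.3−18.7)
= 0.351 × 1.02^5.60 = 0.351 × 1.117 = 0.3922 d⁻¹.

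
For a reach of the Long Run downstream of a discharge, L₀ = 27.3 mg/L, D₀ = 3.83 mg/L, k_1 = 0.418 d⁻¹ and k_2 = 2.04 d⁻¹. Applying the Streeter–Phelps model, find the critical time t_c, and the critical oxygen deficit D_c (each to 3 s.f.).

t_c = [1/(k_2−k_1)] ln[(k_2/k_1)(1 − D₀(k_2−k_1)/(k_1 L₀))]
= [1/(2.04−0.418)] ln[(2.04/0.418)(1 − 3.83×1.622/(0.418×27.3))]
= (1/1.622) ln[4.880 × 0.4556] = 0.6165 × ln(2.224) = 0.6165 × 0.7991 = 0.4927 d.
L(t_c) = L₀ e^(−k_1 t_c) = 27.3 × 0.8139 = 22.22 mg/L, and at the critical point k_2 D_c = k_1 L, so D_c = (0.418/2.04) × 22.22 = 4.553 mg/L.

t_c ≈ 0.493 d; D_c ≈ 4.55 mg/L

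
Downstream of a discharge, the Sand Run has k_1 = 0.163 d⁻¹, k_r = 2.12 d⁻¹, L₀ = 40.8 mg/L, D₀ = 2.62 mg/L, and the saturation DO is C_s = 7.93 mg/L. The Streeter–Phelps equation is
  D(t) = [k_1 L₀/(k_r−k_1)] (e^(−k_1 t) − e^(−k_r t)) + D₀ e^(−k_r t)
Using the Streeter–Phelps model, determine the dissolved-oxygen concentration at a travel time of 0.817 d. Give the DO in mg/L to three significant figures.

DO ≈ 5.09 mg/L

k_1 L₀/(k_r−k_1) = 0.163×40.8/(2.12−0.163) = 6.650/1.957 = 3.398 mg/L.
e^(−k_1 t) = e^(−0.163×0.8170) = 0.8753; e^(−k_r t) = e^(−2.12×0.8170) = 0.1769.
D = 3.398 × (0.8753 − 0.1769) + 2.62 × 0.1769 = 2.373 + 0.4635 = 2.837 mg/L.
DO = C_s − D = 7.93 − 2.837 = 5.093 mg/L.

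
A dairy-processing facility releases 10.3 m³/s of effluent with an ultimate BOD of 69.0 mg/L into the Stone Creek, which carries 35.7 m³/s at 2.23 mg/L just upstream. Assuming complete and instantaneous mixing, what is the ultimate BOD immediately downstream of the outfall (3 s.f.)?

17.2 mg/L

Flow-weighted mixing: C = (Q_r C_r + Q_w C_w)/(Q_r + Q_w)
= (35.7×2.23 + 10.3×69.0)/(35.7 + 10.3) = 790.3/46.00 = 17.18 mg/L.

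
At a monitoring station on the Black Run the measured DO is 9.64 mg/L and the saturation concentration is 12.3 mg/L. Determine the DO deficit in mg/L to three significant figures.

D = C_s − C = 12.3 − 9.64 = 2.66 mg/L.

D ≈ 2.66 mg/L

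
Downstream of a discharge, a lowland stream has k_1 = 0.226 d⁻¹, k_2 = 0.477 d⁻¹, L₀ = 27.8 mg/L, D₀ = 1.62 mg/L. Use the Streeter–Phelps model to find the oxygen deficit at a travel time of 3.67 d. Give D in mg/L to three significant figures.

k_1 L₀/(k_2−k_1) = 0.226×27.8/(0.477−0.226) = 6.283/0.2510 = 25.03 mg/L.
e^(−k_1 t) = e^(−0.226×3.670) = 0.4363; e^(−k_2 t) = e^(−0.477×3.670) = 0.1737.
D = 25.03 × (0.4363 − 0.1737) + 1.62 × 0.1737 = 6.574 + 0.2813 = 6.855 mg/L.

D ≈ 6.86 mg/L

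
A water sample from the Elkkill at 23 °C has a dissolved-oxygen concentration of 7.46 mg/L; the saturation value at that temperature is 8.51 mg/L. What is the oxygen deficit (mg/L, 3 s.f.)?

D = C_s − C = 8.51 − 7.46 = 1.05 mg/L.

D ≈ 1.05 mg/L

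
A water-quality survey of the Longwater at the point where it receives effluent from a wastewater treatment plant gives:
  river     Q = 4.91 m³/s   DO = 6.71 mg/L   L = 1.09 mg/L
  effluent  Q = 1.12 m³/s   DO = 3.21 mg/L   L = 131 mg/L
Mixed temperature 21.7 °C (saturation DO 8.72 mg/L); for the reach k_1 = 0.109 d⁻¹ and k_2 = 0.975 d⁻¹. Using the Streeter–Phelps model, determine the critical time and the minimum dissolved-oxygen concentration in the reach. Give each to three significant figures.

Mixed DO = (4.91×6.71 + 1.12×3.21)/(4.91+1.12) = 36.54/6.030 = 6.060 mg/L.
Mixed L₀ = (4.91×1.09 + 1.12×131)/(6.030) = 152.1/6.030 = 25.22 mg/L.
Initial deficit D₀ = C_s − DO₀ = 8.72 − 6.060 = 2.660 mg/L.
t_c = (1/0.8660) ln[(0.975/0.109)(1 − 2.660×0.8660/(0.109×25.22))] = 1.155 × ln(1.449) = 0.4282 d.
D_c = (0.109/0.975) × 25.22 × e^(−0.109×0.4282) = 0.1118 × 25.22 × 0.9544 = 2.691 mg/L.
Minimum DO = 8.72 − 2.691 = 6.029 mg/L.

t_c ≈ 0.428 d; minimum DO ≈ 6.03 mg/L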